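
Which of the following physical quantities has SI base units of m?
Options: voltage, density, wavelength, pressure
Checking the SI base units of each option:
  voltage (V = IR): kg·m²/(s³·A)  ✗
  density (ρ = m/V): kg/m³  ✗
  wavelength (λ = v/f): m  ✓ matches
  pressure (P = F/A): kg/(m·s²)  ✗

Only wavelength has units m.

Answer: wavelength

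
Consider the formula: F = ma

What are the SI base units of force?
Units of each symbol in F = ma:
  m (mass): kg
  a (acceleration): m/s²

Multiplying the contributions: [kg] · [m/s²]
Adding exponents of each base unit: kg: 1, m: 1, s: -2
SI base units of force: kg·m/s²

Answer: kg·m/s²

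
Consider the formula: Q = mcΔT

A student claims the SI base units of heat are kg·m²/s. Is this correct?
Units of each symbol in Q = mcΔT:
  m (mass): kg
  c (specific heat capacity, in J/(kg·K)): m²/(s²·K)
  ΔT (temperature change): K

Multiplying the contributions: [kg] · [m²/(s²·K)] · [K]
Adding exponents of each base unit: kg: 1, m: 2, s: -2
SI base units of heat: kg·m²/s²

The claimed units kg·m²/s (exponents kg: 1, m: 2, s: -1) do not match the derived units kg·m²/s² (exponents kg: 1, m: 2, s: -2), so the claim is incorrect.

Answer: No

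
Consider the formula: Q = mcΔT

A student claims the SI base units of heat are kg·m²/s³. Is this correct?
Units of each symbol in Q = mcΔT:
  m (mass): kg
  c (specific heat capacity, in J/(kg·K)): m²/(s²·K)
  ΔT (temperature change): K

Multiplying the contributions: [kg] · [m²/(s²·K)] · [K]
Adding exponents of each base unit: kg: 1, m: 2, s: -2
SI base units of heat: kg·m²/s²

The claimed units kg·m²/s³ (exponents kg: 1, m: 2, s: -3) do not match the derived units kg·m²/s² (exponents kg: 1, m: 2, s: -2), so the claim is incorrect.

Answer: No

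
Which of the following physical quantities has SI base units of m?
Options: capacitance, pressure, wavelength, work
Checking the SI base units of each option:
  capacitance (C = Q/V): s⁴·A²/(kg·m²)  ✗
  pressure (P = F/A): kg/(m·s²)  ✗
  wavelength (λ = v/f): m  ✓ matches
  work (W = Fd): kg·m²/s²  ✗

Only wavelength has units m.

Answer: wavelength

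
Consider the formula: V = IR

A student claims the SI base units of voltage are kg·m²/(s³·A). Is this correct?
Units of each symbol in V = IR:
  I (current): A
  R (resistance, in ohms): kg·m²/(s³·A²)

Multiplying the contributions: [A] · [kg·m²/(s³·A²)]
Adding exponents of each base unit: kg: 1, m: 2, s: -3, A: -1
SI base units of voltage: kg·m²/(s³·A)

The claimed units kg·m²/(s³·A) match the derived units, so the claim is correct.

Answer: Yes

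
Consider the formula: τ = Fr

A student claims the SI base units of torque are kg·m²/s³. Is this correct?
Units of each symbol in τ = Fr:
  F (force): kg·m/s²
  r (lever arm): m

Multiplying the contributions: [kg·m/s²] · [m]
Adding exponents of each base unit: kg: 1, m: 2, s: -2
SI base units of torque: kg·m²/s²

The claimed units kg·m²/s³ (exponents kg: 1, m: 2, s: -3) do not match the derived units kg·m²/s² (exponents kg: 1, m: 2, s: -2), so the claim is incorrect.

Answer: No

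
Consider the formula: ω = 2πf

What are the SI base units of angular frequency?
Units of each symbol in ω = 2πf:
  f (frequency): 1/s
  The factor 2π is dimensionless.

Multiplying the contributions: [1/s]
Adding exponents of each base unit: s: -1
SI base units of angular frequency: 1/s

Answer: 1/s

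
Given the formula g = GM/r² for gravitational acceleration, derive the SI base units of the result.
Units of each symbol in g = GM/r²:
  G (gravitational constant): m³/(kg·s²)
  M (mass): kg
  r (distance): m  → to the power 2 in the denominator, contributes 1/m²

Multiplying the contributions: [m³/(kg·s²)] · [kg] · [1/m²]
Adding exponents of each base unit: m: 1, s: -2
SI base units of gravitational acceleration: m/s²

Answer: m/s²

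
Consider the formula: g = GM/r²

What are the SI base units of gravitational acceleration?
Units of each symbol in g = GM/r²:
  G (gravitational constant): m³/(kg·s²)
  M (mass): kg
  r (distance): m  → to the power 2 in the denominator, contributes 1/m²

Multiplying the contributions: [m³/(kg·s²)] · [kg] · [1/m²]
Adding exponents of each base unit: m: 1, s: -2
SI base units of gravitational acceleration: m/s²

Answer: m/s²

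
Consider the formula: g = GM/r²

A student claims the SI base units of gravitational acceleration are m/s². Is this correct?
Units of each symbol in g = GM/r²:
  G (gravitational constant): m³/(kg·s²)
  M (mass): kg
  r (distance): m  → to the power 2 in the denominator, contributes 1/m²

Multiplying the contributions: [m³/(kg·s²)] · [kg] · [1/m²]
Adding exponents of each base unit: m: 1, s: -2
SI base units of gravitational acceleration: m/s²

The claimed units m/s² match the derived units, so the claim is correct.

Answer: Yes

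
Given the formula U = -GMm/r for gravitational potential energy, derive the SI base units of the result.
Units of each symbol in U = -GMm/r:
  G (gravitational constant): m³/(kg·s²)
  M (mass): kg
  m (mass): kg
  r (distance): m  → in the denominator, contributes 1/m
  The minus sign does not affect the units.

Multiplying the contributions: [m³/(kg·s²)] · [kg] · [kg] · [1/m]
Adding exponents of each base unit: kg: 1, m: 2, s: -2
SI base units of gravitational potential energy: kg·m²/s²

Answer: kg·m²/s²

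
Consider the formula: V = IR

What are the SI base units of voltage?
Units of each symbol in V = IR:
  I (current): A
  R (resistance, in ohms): kg·m²/(s³·A²)

Multiplying the contributions: [A] · [kg·m²/(s³·A²)]
Adding exponents of each base unit: kg: 1, m: 2, s: -3, A: -1
SI base units of voltage: kg·m²/(s³·A)

Answer: kg·m²/(s³·A)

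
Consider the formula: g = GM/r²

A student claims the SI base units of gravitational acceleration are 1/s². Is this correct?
Units of each symbol in g = GM/r²:
  G (gravitational constant): m³/(kg·s²)
  M (mass): kg
  r (distance): m  → to the power 2 in the denominator, contributes 1/m²

Multiplying the contributions: [m³/(kg·s²)] · [kg] · [1/m²]
Adding exponents of each base unit: m: 1, s: -2
SI base units of gravitational acceleration: m/s²

The claimed units 1/s² (exponents s: -2) do not match the derived units m/s² (exponents m: 1, s: -2), so the claim is incorrect.

Answer: No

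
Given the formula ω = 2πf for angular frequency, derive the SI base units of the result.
Units of each symbol in ω = 2πf:
  f (frequency): 1/s
  The factor 2π is dimensionless.

Multiplying the contributions: [1/s]
Adding exponents of each base unit: s: -1
SI base units of angular frequency: 1/s

Answer: 1/s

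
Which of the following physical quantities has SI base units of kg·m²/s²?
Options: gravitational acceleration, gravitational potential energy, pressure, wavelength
Checking the SI base units of each option:
  gravitational acceleration (g = GM/r²): m/s²  ✗
  gravitational potential energy (U = -GMm/r): kg·m²/s²  ✓ matches
  pressure (P = F/A): kg/(m·s²)  ✗
  wavelength (λ = v/f): m  ✗

Only gravitational potential energy has units kg·m²/s².

Answer: gravitational potential energy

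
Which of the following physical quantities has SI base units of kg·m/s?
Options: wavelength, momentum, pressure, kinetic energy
Checking the SI base units of each option:
  wavelength (λ = v/f): m  ✗
  momentum (p = mv): kg·m/s  ✓ matches
  pressure (P = F/A): kg/(m·s²)  ✗
  kinetic energy (E = ½mv²): kg·m²/s²  ✗

Only momentum has units kg·m/s.

Answer: momentum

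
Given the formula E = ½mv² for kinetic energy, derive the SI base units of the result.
Units of each symbol in E = ½mv²:
  m (mass): kg
  v (speed): m/s  → to the power 2, contributes m²/s²
  The factor ½ is dimensionless.

Multiplying the contributions: [kg] · [m²/s²]
Adding exponents of each base unit: kg: 1, m: 2, s: -2
SI base units of kinetic energy: kg·m²/s²

Answer: kg·m²/s²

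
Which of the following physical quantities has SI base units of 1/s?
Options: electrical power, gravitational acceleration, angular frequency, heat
Checking the SI base units of each option:
  electrical power (P = IV): kg·m²/s³  ✗
  gravitational acceleration (g = GM/r²): m/s²  ✗
  angular frequency (ω = 2πf): 1/s  ✓ matches
  heat (Q = mcΔT): kg·m²/s²  ✗

Only angular frequency has units 1/s.

Answer: angular frequency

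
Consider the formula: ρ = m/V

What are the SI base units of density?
Units of each symbol in ρ = m/V:
  m (mass): kg
  V (volume): m³  → in the denominator, contributes 1/m³

Multiplying the contributions: [kg] · [1/m³]
Adding exponents of each base unit: kg: 1, m: -3
SI base units of density: kg/m³

Answer: kg/m³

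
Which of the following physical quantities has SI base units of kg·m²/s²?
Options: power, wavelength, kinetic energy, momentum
Checking the SI base units of each option:
  power (P = W/t): kg·m²/s³  ✗
  wavelength (λ = v/f): m  ✗
  kinetic energy (E = ½mv²): kg·m²/s²  ✓ matches
  momentum (p = mv): kg·m/s  ✗

Only kinetic energy has units kg·m²/s².

Answer: kinetic energy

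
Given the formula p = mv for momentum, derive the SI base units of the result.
Units of each symbol in p = mv:
  m (mass): kg
  v (velocity): m/s

Multiplying the contributions: [kg] · [m/s]
Adding exponents of each base unit: kg: 1, m: 1, s: -1
SI base units of momentum: kg·m/s

Answer: kg·m/s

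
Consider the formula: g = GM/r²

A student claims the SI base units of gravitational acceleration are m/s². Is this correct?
Units of each symbol in g = GM/r²:
  G (gravitational constant): m³/(kg·s²)
  M (mass): kg
  r (distance): m  → to the power 2 in the denominator, contributes 1/m²

Multiplying the contributions: [m³/(kg·s²)] · [kg] · [1/m²]
Adding exponents of each base unit: m: 1, s: -2
SI base units of gravitational acceleration: m/s²

The claimed units m/s² match the derived units, so the claim is correct.

Answer: Yes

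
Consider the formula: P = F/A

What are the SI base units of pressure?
Units of each symbol in P = F/A:
  F (force): kg·m/s²
  A (area): m²  → in the denominator, contributes 1/m²

Multiplying the contributions: [kg·m/s²] · [1/m²]
Adding exponents of each base unit: kg: 1, m: -1, s: -2
SI base units of pressure: kg/(m·s²)

Answer: kg/(m·s²)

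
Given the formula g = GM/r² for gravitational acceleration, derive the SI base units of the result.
Units of each symbol in g = GM/r²:
  G (gravitational constant): m³/(kg·s²)
  M (mass): kg
  r (distance): m  → to the power 2 in the denominator, contributes 1/m²

Multiplying the contributions: [m³/(kg·s²)] · [kg] · [1/m²]
Adding exponents of each base unit: m: 1, s: -2
SI base units of gravitational acceleration: m/s²

Answer: m/s²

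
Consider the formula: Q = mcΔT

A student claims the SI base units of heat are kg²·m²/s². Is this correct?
Units of each symbol in Q = mcΔT:
  m (mass): kg
  c (specific heat capacity, in J/(kg·K)): m²/(s²·K)
  ΔT (temperature change): K

Multiplying the contributions: [kg] · [m²/(s²·K)] · [K]
Adding exponents of each base unit: kg: 1, m: 2, s: -2
SI base units of heat: kg·m²/s²

The claimed units kg²·m²/s² (exponents kg: 2, m: 2, s: -2) do not match the derived units kg·m²/s² (exponents kg: 1, m: 2, s: -2), so the claim is incorrect.

Answer: No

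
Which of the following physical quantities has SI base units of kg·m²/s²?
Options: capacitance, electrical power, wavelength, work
Checking the SI base units of each option:
  capacitance (C = Q/V): s⁴·A²/(kg·m²)  ✗
  electrical power (P = IV): kg·m²/s³  ✗
  wavelength (λ = v/f): m  ✗
  work (W = Fd): kg·m²/s²  ✓ matches

Only work has units kg·m²/s².

Answer: work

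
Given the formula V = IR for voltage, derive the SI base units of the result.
Units of each symbol in V = IR:
  I (current): A
  R (resistance, in ohms): kg·m²/(s³·A²)

Multiplying the contributions: [A] · [kg·m²/(s³·A²)]
Adding exponents of each base unit: kg: 1, m: 2, s: -3, A: -1
SI base units of voltage: kg·m²/(s³·A)

Answer: kg·m²/(s³·A)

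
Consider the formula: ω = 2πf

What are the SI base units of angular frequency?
Units of each symbol in ω = 2πf:
  f (frequency): 1/s
  The factor 2π is dimensionless.

Multiplying the contributions: [1/s]
Adding exponents of each base unit: s: -1
SI base units of angular frequency: 1/s

Answer: 1/s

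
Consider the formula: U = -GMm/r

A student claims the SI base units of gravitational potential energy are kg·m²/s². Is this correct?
Units of each symbol in U = -GMm/r:
  G (gravitational constant): m³/(kg·s²)
  M (mass): kg
  m (mass): kg
  r (distance): m  → in the denominator, contributes 1/m
  The minus sign does not affect the units.

Multiplying the contributions: [m³/(kg·s²)] · [kg] · [kg] · [1/m]
Adding exponents of each base unit: kg: 1, m: 2, s: -2
SI base units of gravitational potential energy: kg·m²/s²

The claimed units kg·m²/s² match the derived units, so the claim is correct.

Answer: Yes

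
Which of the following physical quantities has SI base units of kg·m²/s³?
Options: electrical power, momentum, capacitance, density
Checking the SI base units of each option:
  electrical power (P = IV): kg·m²/s³  ✓ matches
  momentum (p = mv): kg·m/s  ✗
  capacitance (C = Q/V): s⁴·A²/(kg·m²)  ✗
  density (ρ = m/V): kg/m³  ✗

Only electrical power has units kg·m²/s³.

Answer: electrical power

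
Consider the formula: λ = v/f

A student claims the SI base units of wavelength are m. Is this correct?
Units of each symbol in λ = v/f:
  v (wave speed): m/s
  f (frequency): 1/s  → in the denominator, contributes s

Multiplying the contributions: [m/s] · [s]
Adding exponents of each base unit: m: 1
SI base units of wavelength: m

The claimed units m match the derived units, so the claim is correct.

Answer: Yes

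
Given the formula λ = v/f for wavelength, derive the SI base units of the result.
Units of each symbol in λ = v/f:
  v (wave speed): m/s
  f (frequency): 1/s  → in the denominator, contributes s

Multiplying the contributions: [m/s] · [s]
Adding exponents of each base unit: m: 1
SI base units of wavelength: m

Answer: m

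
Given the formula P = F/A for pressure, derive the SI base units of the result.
Units of each symbol in P = F/A:
  F (force): kg·m/s²
  A (area): m²  → in the denominator, contributes 1/m²

Multiplying the contributions: [kg·m/s²] · [1/m²]
Adding exponents of each base unit: kg: 1, m: -1, s: -2
SI base units of pressure: kg/(m·s²)

Answer: kg/(m·s²)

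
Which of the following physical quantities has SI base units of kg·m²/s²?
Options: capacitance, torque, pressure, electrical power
Checking the SI base units of each option:
  capacitance (C = Q/V): s⁴·A²/(kg·m²)  ✗
  torque (τ = Fr): kg·m²/s²  ✓ matches
  pressure (P = F/A): kg/(m·s²)  ✗
  electrical power (P = IV): kg·m²/s³  ✗

Only torque has units kg·m²/s².

Answer: torque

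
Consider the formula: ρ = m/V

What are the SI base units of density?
Units of each symbol in ρ = m/V:
  m (mass): kg
  V (volume): m³  → in the denominator, contributes 1/m³

Multiplying the contributions: [kg] · [1/m³]
Adding exponents of each base unit: kg: 1, m: -3
SI base units of density: kg/m³

Answer: kg/m³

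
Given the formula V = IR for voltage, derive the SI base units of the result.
Units of each symbol in V = IR:
  I (current): A
  R (resistance, in ohms): kg·m²/(s³·A²)

Multiplying the contributions: [A] · [kg·m²/(s³·A²)]
Adding exponents of each base unit: kg: 1, m: 2, s: -3, A: -1
SI base units of voltage: kg·m²/(s³·A)

Answer: kg·m²/(s³·A)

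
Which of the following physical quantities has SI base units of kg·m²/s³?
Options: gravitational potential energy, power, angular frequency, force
Checking the SI base units of each option:
  gravitational potential energy (U = -GMm/r): kg·m²/s²  ✗
  power (P = W/t): kg·m²/s³  ✓ matches
  angular frequency (ω = 2πf): 1/s  ✗
  force (F = ma): kg·m/s²  ✗

Only power has units kg·m²/s³.

Answer: power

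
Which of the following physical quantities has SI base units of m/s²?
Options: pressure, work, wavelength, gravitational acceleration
Checking the SI base units of each option:
  pressure (P = F/A): kg/(m·s²)  ✗
  work (W = Fd): kg·m²/s²  ✗
  wavelength (λ = v/f): m  ✗
  gravitational acceleration (g = GM/r²): m/s²  ✓ matches

Only gravitational acceleration has units m/s².

Answer: gravitational acceleration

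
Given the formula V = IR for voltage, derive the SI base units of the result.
Units of each symbol in V = IR:
  I (current): A
  R (resistance, in ohms): kg·m²/(s³·A²)

Multiplying the contributions: [A] · [kg·m²/(s³·A²)]
Adding exponents of each base unit: kg: 1, m: 2, s: -3, A: -1
SI base units of voltage: kg·m²/(s³·A)

Answer: kg·m²/(s³·A)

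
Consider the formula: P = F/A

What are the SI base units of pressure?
Units of each symbol in P = F/A:
  F (force): kg·m/s²
  A (area): m²  → in the denominator, contributes 1/m²

Multiplying the contributions: [kg·m/s²] · [1/m²]
Adding exponents of each base unit: kg: 1, m: -1, s: -2
SI base units of pressure: kg/(m·s²)

Answer: kg/(m·s²)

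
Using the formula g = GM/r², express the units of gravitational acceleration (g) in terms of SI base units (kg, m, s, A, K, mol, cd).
Units of each symbol in g = GM/r²:
  G (gravitational constant): m³/(kg·s²)
  M (mass): kg
  r (distance): m  → to the power 2 in the denominator, contributes 1/m²

Multiplying the contributions: [m³/(kg·s²)] · [kg] · [1/m²]
Adding exponents of each base unit: m: 1, s: -2
SI base units of gravitational acceleration: m/s²

Answer: m/s²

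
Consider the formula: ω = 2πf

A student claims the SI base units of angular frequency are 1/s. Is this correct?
Units of each symbol in ω = 2πf:
  f (frequency): 1/s
  The factor 2π is dimensionless.

Multiplying the contributions: [1/s]
Adding exponents of each base unit: s: -1
SI base units of angular frequency: 1/s

The claimed units 1/s match the derived units, so the claim is correct.

Answer: Yes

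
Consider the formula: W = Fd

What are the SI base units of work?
Units of each symbol in W = Fd:
  F (force): kg·m/s²
  d (displacement): m

Multiplying the contributions: [kg·m/s²] · [m]
Adding exponents of each base unit: kg: 1, m: 2, s: -2
SI base units of work: kg·m²/s²

Answer: kg·m²/s²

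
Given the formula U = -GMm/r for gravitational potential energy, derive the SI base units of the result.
Units of each symbol in U = -GMm/r:
  G (gravitational constant): m³/(kg·s²)
  M (mass): kg
  m (mass): kg
  r (distance): m  → in the denominator, contributes 1/m
  The minus sign does not affect the units.

Multiplying the contributions: [m³/(kg·s²)] · [kg] · [kg] · [1/m]
Adding exponents of each base unit: kg: 1, m: 2, s: -2
SI base units of gravitational potential energy: kg·m²/s²

Answer: kg·m²/s²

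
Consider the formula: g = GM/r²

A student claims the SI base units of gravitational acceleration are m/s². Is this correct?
Units of each symbol in g = GM/r²:
  G (gravitational constant): m³/(kg·s²)
  M (mass): kg
  r (distance): m  → to the power 2 in the denominator, contributes 1/m²

Multiplying the contributions: [m³/(kg·s²)] · [kg] · [1/m²]
Adding exponents of each base unit: m: 1, s: -2
SI base units of gravitational acceleration: m/s²

The claimed units m/s² match the derived units, so the claim is correct.

Answer: Yes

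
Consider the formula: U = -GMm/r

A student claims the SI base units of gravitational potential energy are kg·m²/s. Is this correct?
Units of each symbol in U = -GMm/r:
  G (gravitational constant): m³/(kg·s²)
  M (mass): kg
  m (mass): kg
  r (distance): m  → in the denominator, contributes 1/m
  The minus sign does not affect the units.

Multiplying the contributions: [m³/(kg·s²)] · [kg] · [kg] · [1/m]
Adding exponents of each base unit: kg: 1, m: 2, s: -2
SI base units of gravitational potential energy: kg·m²/s²

The claimed units kg·m²/s (exponents kg: 1, m: 2, s: -1) do not match the derived units kg·m²/s² (exponents kg: 1, m: 2, s: -2), so the claim is incorrect.

Answer: No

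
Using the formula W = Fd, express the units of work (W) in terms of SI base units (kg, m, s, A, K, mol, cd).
Units of each symbol in W = Fd:
  F (force): kg·m/s²
  d (displacement): m

Multiplying the contributions: [kg·m/s²] · [m]
Adding exponents of each base unit: kg: 1, m: 2, s: -2
SI base units of work: kg·m²/s²

Answer: kg·m²/s²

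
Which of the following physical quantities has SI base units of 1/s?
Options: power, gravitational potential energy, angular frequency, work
Checking the SI base units of each option:
  power (P = W/t): kg·m²/s³  ✗
  gravitational potential energy (U = -GMm/r): kg·m²/s²  ✗
  angular frequency (ω = 2πf): 1/s  ✓ matches
  work (W = Fd): kg·m²/s²  ✗

Only angular frequency has units 1/s.

Answer: angular frequency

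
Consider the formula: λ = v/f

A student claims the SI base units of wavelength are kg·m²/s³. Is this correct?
Units of each symbol in λ = v/f:
  v (wave speed): m/s
  f (frequency): 1/s  → in the denominator, contributes s

Multiplying the contributions: [m/s] · [s]
Adding exponents of each base unit: m: 1
SI base units of wavelength: m

The claimed units kg·m²/s³ (exponents kg: 1, m: 2, s: -3) do not match the derived units m (exponents m: 1), so the claim is incorrect.

Answer: No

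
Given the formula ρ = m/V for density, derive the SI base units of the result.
Units of each symbol in ρ = m/V:
  m (mass): kg
  V (volume): m³  → in the denominator, contributes 1/m³

Multiplying the contributions: [kg] · [1/m³]
Adding exponents of each base unit: kg: 1, m: -3
SI base units of density: kg/m³

Answer: kg/m³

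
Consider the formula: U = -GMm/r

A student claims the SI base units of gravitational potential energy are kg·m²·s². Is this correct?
Units of each symbol in U = -GMm/r:
  G (gravitational constant): m³/(kg·s²)
  M (mass): kg
  m (mass): kg
  r (distance): m  → in the denominator, contributes 1/m
  The minus sign does not affect the units.

Multiplying the contributions: [m³/(kg·s²)] · [kg] · [kg] · [1/m]
Adding exponents of each base unit: kg: 1, m: 2, s: -2
SI base units of gravitational potential energy: kg·m²/s²

The claimed units kg·m²·s² (exponents kg: 1, m: 2, s: 2) do not match the derived units kg·m²/s² (exponents kg: 1, m: 2, s: -2), so the claim is incorrect.

Answer: No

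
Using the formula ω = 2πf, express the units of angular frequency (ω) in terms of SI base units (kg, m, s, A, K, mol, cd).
Units of each symbol in ω = 2πf:
  f (frequency): 1/s
  The factor 2π is dimensionless.

Multiplying the contributions: [1/s]
Adding exponents of each base unit: s: -1
SI base units of angular frequency: 1/s

Answer: 1/s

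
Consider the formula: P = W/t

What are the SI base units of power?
Units of each symbol in P = W/t:
  W (work): kg·m²/s²
  t (time): s  → in the denominator, contributes 1/s

Multiplying the contributions: [kg·m²/s²] · [1/s]
Adding exponents of each base unit: kg: 1, m: 2, s: -3
SI base units of power: kg·m²/s³

Answer: kg·m²/s³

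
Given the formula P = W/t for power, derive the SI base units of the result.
Units of each symbol in P = W/t:
  W (work): kg·m²/s²
  t (time): s  → in the denominator, contributes 1/s

Multiplying the contributions: [kg·m²/s²] · [1/s]
Adding exponents of each base unit: kg: 1, m: 2, s: -3
SI base units of power: kg·m²/s³

Answer: kg·m²/s³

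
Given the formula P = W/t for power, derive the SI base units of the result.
Units of each symbol in P = W/t:
  W (work): kg·m²/s²
  t (time): s  → in the denominator, contributes 1/s

Multiplying the contributions: [kg·m²/s²] · [1/s]
Adding exponents of each base unit: kg: 1, m: 2, s: -3
SI base units of power: kg·m²/s³

Answer: kg·m²/s³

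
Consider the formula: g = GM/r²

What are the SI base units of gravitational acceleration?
Units of each symbol in g = GM/r²:
  G (gravitational constant): m³/(kg·s²)
  M (mass): kg
  r (distance): m  → to the power 2 in the denominator, contributes 1/m²

Multiplying the contributions: [m³/(kg·s²)] · [kg] · [1/m²]
Adding exponents of each base unit: m: 1, s: -2
SI base units of gravitational acceleration: m/s²

Answer: m/s²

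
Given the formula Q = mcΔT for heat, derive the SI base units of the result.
Units of each symbol in Q = mcΔT:
  m (mass): kg
  c (specific heat capacity, in J/(kg·K)): m²/(s²·K)
  ΔT (temperature change): K

Multiplying the contributions: [kg] · [m²/(s²·K)] · [K]
Adding exponents of each base unit: kg: 1, m: 2, s: -2
SI base units of heat: kg·m²/s²

Answer: kg·m²/s²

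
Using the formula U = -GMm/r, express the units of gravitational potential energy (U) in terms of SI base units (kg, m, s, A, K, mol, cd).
Units of each symbol in U = -GMm/r:
  G (gravitational constant): m³/(kg·s²)
  M (mass): kg
  m (mass): kg
  r (distance): m  → in the denominator, contributes 1/m
  The minus sign does not affect the units.

Multiplying the contributions: [m³/(kg·s²)] · [kg] · [kg] · [1/m]
Adding exponents of each base unit: kg: 1, m: 2, s: -2
SI base units of gravitational potential energy: kg·m²/s²

Answer: kg·m²/s²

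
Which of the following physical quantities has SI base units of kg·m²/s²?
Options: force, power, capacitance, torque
Checking the SI base units of each option:
  force (F = ma): kg·m/s²  ✗
  power (P = W/t): kg·m²/s³  ✗
  capacitance (C = Q/V): s⁴·A²/(kg·m²)  ✗
  torque (τ = Fr): kg·m²/s²  ✓ matches

Only torque has units kg·m²/s².

Answer: torque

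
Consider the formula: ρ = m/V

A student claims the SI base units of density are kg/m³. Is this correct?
Units of each symbol in ρ = m/V:
  m (mass): kg
  V (volume): m³  → in the denominator, contributes 1/m³

Multiplying the contributions: [kg] · [1/m³]
Adding exponents of each base unit: kg: 1, m: -3
SI base units of density: kg/m³

The claimed units kg/m³ match the derived units, so the claim is correct.

Answer: Yes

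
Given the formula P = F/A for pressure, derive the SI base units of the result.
Units of each symbol in P = F/A:
  F (force): kg·m/s²
  A (area): m²  → in the denominator, contributes 1/m²

Multiplying the contributions: [kg·m/s²] · [1/m²]
Adding exponents of each base unit: kg: 1, m: -1, s: -2
SI base units of pressure: kg/(m·s²)

Answer: kg/(m·s²)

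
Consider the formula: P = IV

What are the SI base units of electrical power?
Units of each symbol in P = IV:
  I (current): A
  V (voltage, in volts): kg·m²/(s³·A)

Multiplying the contributions: [A] · [kg·m²/(s³·A)]
Adding exponents of each base unit: kg: 1, m: 2, s: -3
SI base units of electrical power: kg·m²/s³

Answer: kg·m²/s³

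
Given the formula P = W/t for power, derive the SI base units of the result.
Units of each symbol in P = W/t:
  W (work): kg·m²/s²
  t (time): s  → in the denominator, contributes 1/s

Multiplying the contributions: [kg·m²/s²] · [1/s]
Adding exponents of each base unit: kg: 1, m: 2, s: -3
SI base units of power: kg·m²/s³

Answer: kg·m²/s³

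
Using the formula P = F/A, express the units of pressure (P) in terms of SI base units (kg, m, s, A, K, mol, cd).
Units of each symbol in P = F/A:
  F (force): kg·m/s²
  A (area): m²  → in the denominator, contributes 1/m²

Multiplying the contributions: [kg·m/s²] · [1/m²]
Adding exponents of each base unit: kg: 1, m: -1, s: -2
SI base units of pressure: kg/(m·s²)

Answer: kg/(m·s²)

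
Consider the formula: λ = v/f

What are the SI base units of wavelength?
Units of each symbol in λ = v/f:
  v (wave speed): m/s
  f (frequency): 1/s  → in the denominator, contributes s

Multiplying the contributions: [m/s] · [s]
Adding exponents of each base unit: m: 1
SI base units of wavelength: m

Answer: m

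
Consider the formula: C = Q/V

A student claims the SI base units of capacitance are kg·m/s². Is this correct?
Units of each symbol in C = Q/V:
  Q (charge, in coulombs): s·A
  V (voltage, in volts): kg·m²/(s³·A)  → in the denominator, contributes s³·A/(kg·m²)

Multiplying the contributions: [s·A] · [s³·A/(kg·m²)]
Adding exponents of each base unit: kg: -1, m: -2, s: 4, A: 2
SI base units of capacitance: s⁴·A²/(kg·m²)

The claimed units kg·m/s² (exponents kg: 1, m: 1, s: -2) do not match the derived units s⁴·A²/(kg·m²) (exponents kg: -1, m: -2, s: 4, A: 2), so the claim is incorrect.

Answer: No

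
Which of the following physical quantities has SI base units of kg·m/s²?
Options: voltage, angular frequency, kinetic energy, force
Checking the SI base units of each option:
  voltage (V = IR): kg·m²/(s³·A)  ✗
  angular frequency (ω = 2πf): 1/s  ✗
  kinetic energy (E = ½mv²): kg·m²/s²  ✗
  force (F = ma): kg·m/s²  ✓ matches

Only force has units kg·m/s².

Answer: force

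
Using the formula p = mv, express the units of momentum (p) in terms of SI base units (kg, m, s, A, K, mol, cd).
Units of each symbol in p = mv:
  m (mass): kg
  v (velocity): m/s

Multiplying the contributions: [kg] · [m/s]
Adding exponents of each base unit: kg: 1, m: 1, s: -1
SI base units of momentum: kg·m/s

Answer: kg·m/s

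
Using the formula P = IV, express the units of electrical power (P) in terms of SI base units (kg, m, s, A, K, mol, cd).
Units of each symbol in P = IV:
  I (current): A
  V (voltage, in volts): kg·m²/(s³·A)

Multiplying the contributions: [A] · [kg·m²/(s³·A)]
Adding exponents of each base unit: kg: 1, m: 2, s: -3
SI base units of electrical power: kg·m²/s³

Answer: kg·m²/s³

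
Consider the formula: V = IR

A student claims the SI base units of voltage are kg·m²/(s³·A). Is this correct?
Units of each symbol in V = IR:
  I (current): A
  R (resistance, in ohms): kg·m²/(s³·A²)

Multiplying the contributions: [A] · [kg·m²/(s³·A²)]
Adding exponents of each base unit: kg: 1, m: 2, s: -3, A: -1
SI base units of voltage: kg·m²/(s³·A)

The claimed units kg·m²/(s³·A) match the derived units, so the claim is correct.

Answer: Yes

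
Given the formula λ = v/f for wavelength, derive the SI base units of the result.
Units of each symbol in λ = v/f:
  v (wave speed): m/s
  f (frequency): 1/s  → in the denominator, contributes s

Multiplying the contributions: [m/s] · [s]
Adding exponents of each base unit: m: 1
SI base units of wavelength: m

Answer: m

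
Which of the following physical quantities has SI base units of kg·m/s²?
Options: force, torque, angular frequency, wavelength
Checking the SI base units of each option:
  force (F = ma): kg·m/s²  ✓ matches
  torque (τ = Fr): kg·m²/s²  ✗
  angular frequency (ω = 2πf): 1/s  ✗
  wavelength (λ = v/f): m  ✗

Only force has units kg·m/s².

Answer: force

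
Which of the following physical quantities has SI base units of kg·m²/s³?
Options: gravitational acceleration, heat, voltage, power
Checking the SI base units of each option:
  gravitational acceleration (g = GM/r²): m/s²  ✗
  heat (Q = mcΔT): kg·m²/s²  ✗
  voltage (V = IR): kg·m²/(s³·A)  ✗
  power (P = W/t): kg·m²/s³  ✓ matches

Only power has units kg·m²/s³.

Answer: power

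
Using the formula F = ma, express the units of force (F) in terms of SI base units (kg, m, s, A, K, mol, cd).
Units of each symbol in F = ma:
  m (mass): kg
  a (acceleration): m/s²

Multiplying the contributions: [kg] · [m/s²]
Adding exponents of each base unit: kg: 1, m: 1, s: -2
SI base units of force: kg·m/s²

Answer: kg·m/s²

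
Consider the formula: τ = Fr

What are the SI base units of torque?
Units of each symbol in τ = Fr:
  F (force): kg·m/s²
  r (lever arm): m

Multiplying the contributions: [kg·m/s²] · [m]
Adding exponents of each base unit: kg: 1, m: 2, s: -2
SI base units of torque: kg·m²/s²

Answer: kg·m²/s²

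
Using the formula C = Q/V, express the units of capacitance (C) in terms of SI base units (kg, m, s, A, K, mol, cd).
Units of each symbol in C = Q/V:
  Q (charge, in coulombs): s·A
  V (voltage, in volts): kg·m²/(s³·A)  → in the denominator, contributes s³·A/(kg·m²)

Multiplying the contributions: [s·A] · [s³·A/(kg·m²)]
Adding exponents of each base unit: kg: -1, m: -2, s: 4, A: 2
SI base units of capacitance: s⁴·A²/(kg·m²)

Answer: s⁴·A²/(kg·m²)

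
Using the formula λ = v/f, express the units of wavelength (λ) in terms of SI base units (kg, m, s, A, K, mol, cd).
Units of each symbol in λ = v/f:
  v (wave speed): m/s
  f (frequency): 1/s  → in the denominator, contributes s

Multiplying the contributions: [m/s] · [s]
Adding exponents of each base unit: m: 1
SI base units of wavelength: m

Answer: m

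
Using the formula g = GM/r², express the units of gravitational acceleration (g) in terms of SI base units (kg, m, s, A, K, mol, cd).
Units of each symbol in g = GM/r²:
  G (gravitational constant): m³/(kg·s²)
  M (mass): kg
  r (distance): m  → to the power 2 in the denominator, contributes 1/m²

Multiplying the contributions: [m³/(kg·s²)] · [kg] · [1/m²]
Adding exponents of each base unit: m: 1, s: -2
SI base units of gravitational acceleration: m/s²

Answer: m/s²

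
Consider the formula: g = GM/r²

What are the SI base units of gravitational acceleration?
Units of each symbol in g = GM/r²:
  G (gravitational constant): m³/(kg·s²)
  M (mass): kg
  r (distance): m  → to the power 2 in the denominator, contributes 1/m²

Multiplying the contributions: [m³/(kg·s²)] · [kg] · [1/m²]
Adding exponents of each base unit: m: 1, s: -2
SI base units of gravitational acceleration: m/s²

Answer: m/s²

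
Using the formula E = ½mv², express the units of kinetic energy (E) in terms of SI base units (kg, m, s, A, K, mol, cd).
Units of each symbol in E = ½mv²:
  m (mass): kg
  v (speed): m/s  → to the power 2, contributes m²/s²
  The factor ½ is dimensionless.

Multiplying the contributions: [kg] · [m²/s²]
Adding exponents of each base unit: kg: 1, m: 2, s: -2
SI base units of kinetic energy: kg·m²/s²

Answer: kg·m²/s²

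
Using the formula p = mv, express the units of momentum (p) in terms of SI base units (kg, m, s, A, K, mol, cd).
Units of each symbol in p = mv:
  m (mass): kg
  v (velocity): m/s

Multiplying the contributions: [kg] · [m/s]
Adding exponents of each base unit: kg: 1, m: 1, s: -1
SI base units of momentum: kg·m/s

Answer: kg·m/s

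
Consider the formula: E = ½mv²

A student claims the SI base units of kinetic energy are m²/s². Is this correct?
Units of each symbol in E = ½mv²:
  m (mass): kg
  v (speed): m/s  → to the power 2, contributes m²/s²
  The factor ½ is dimensionless.

Multiplying the contributions: [kg] · [m²/s²]
Adding exponents of each base unit: kg: 1, m: 2, s: -2
SI base units of kinetic energy: kg·m²/s²

The claimed units m²/s² (exponents m: 2, s: -2) do not match the derived units kg·m²/s² (exponents kg: 1, m: 2, s: -2), so the claim is incorrect.

Answer: No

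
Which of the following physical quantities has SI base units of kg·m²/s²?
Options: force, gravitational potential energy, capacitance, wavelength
Checking the SI base units of each option:
  force (F = ma): kg·m/s²  ✗
  gravitational potential energy (U = -GMm/r): kg·m²/s²  ✓ matches
  capacitance (C = Q/V): s⁴·A²/(kg·m²)  ✗
  wavelength (λ = v/f): m  ✗

Only gravitational potential energy has units kg·m²/s².

Answer: gravitational potential energy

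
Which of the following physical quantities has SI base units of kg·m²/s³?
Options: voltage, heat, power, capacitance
Checking the SI base units of each option:
  voltage (V = IR): kg·m²/(s³·A)  ✗
  heat (Q = mcΔT): kg·m²/s²  ✗
  power (P = W/t): kg·m²/s³  ✓ matches
  capacitance (C = Q/V): s⁴·A²/(kg·m²)  ✗

Only power has units kg·m²/s³.

Answer: power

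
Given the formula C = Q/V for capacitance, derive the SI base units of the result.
Units of each symbol in C = Q/V:
  Q (charge, in coulombs): s·A
  V (voltage, in volts): kg·m²/(s³·A)  → in the denominator, contributes s³·A/(kg·m²)

Multiplying the contributions: [s·A] · [s³·A/(kg·m²)]
Adding exponents of each base unit: kg: -1, m: -2, s: 4, A: 2
SI base units of capacitance: s⁴·A²/(kg·m²)

Answer: s⁴·A²/(kg·m²)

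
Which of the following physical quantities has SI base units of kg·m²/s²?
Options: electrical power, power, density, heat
Checking the SI base units of each option:
  electrical power (P = IV): kg·m²/s³  ✗
  power (P = W/t): kg·m²/s³  ✗
  density (ρ = m/V): kg/m³  ✗
  heat (Q = mcΔT): kg·m²/s²  ✓ matches

Only heat has units kg·m²/s².

Answer: heat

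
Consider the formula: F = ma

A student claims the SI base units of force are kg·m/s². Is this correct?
Units of each symbol in F = ma:
  m (mass): kg
  a (acceleration): m/s²

Multiplying the contributions: [kg] · [m/s²]
Adding exponents of each base unit: kg: 1, m: 1, s: -2
SI base units of force: kg·m/s²

The claimed units kg·m/s² match the derived units, so the claim is correct.

Answer: Yes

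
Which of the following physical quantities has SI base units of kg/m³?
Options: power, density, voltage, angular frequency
Checking the SI base units of each option:
  power (P = W/t): kg·m²/s³  ✗
  density (ρ = m/V): kg/m³  ✓ matches
  voltage (V = IR): kg·m²/(s³·A)  ✗
  angular frequency (ω = 2πf): 1/s  ✗

Only density has units kg/m³.

Answer: density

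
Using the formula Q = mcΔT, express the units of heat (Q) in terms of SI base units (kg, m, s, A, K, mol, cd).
Units of each symbol in Q = mcΔT:
  m (mass): kg
  c (specific heat capacity, in J/(kg·K)): m²/(s²·K)
  ΔT (temperature change): K

Multiplying the contributions: [kg] · [m²/(s²·K)] · [K]
Adding exponents of each base unit: kg: 1, m: 2, s: -2
SI base units of heat: kg·m²/s²

Answer: kg·m²/s²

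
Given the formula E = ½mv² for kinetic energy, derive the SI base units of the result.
Units of each symbol in E = ½mv²:
  m (mass): kg
  v (speed): m/s  → to the power 2, contributes m²/s²
  The factor ½ is dimensionless.

Multiplying the contributions: [kg] · [m²/s²]
Adding exponents of each base unit: kg: 1, m: 2, s: -2
SI base units of kinetic energy: kg·m²/s²

Answer: kg·m²/s²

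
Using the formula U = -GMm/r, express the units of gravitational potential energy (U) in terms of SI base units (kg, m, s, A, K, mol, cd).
Units of each symbol in U = -GMm/r:
  G (gravitational constant): m³/(kg·s²)
  M (mass): kg
  m (mass): kg
  r (distance): m  → in the denominator, contributes 1/m
  The minus sign does not affect the units.

Multiplying the contributions: [m³/(kg·s²)] · [kg] · [kg] · [1/m]
Adding exponents of each base unit: kg: 1, m: 2, s: -2
SI base units of gravitational potential energy: kg·m²/s²

Answer: kg·m²/s²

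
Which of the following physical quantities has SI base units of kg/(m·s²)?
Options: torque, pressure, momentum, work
Checking the SI base units of each option:
  torque (τ = Fr): kg·m²/s²  ✗
  pressure (P = F/A): kg/(m·s²)  ✓ matches
  momentum (p = mv): kg·m/s  ✗
  work (W = Fd): kg·m²/s²  ✗

Only pressure has units kg/(m·s²).

Answer: pressure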